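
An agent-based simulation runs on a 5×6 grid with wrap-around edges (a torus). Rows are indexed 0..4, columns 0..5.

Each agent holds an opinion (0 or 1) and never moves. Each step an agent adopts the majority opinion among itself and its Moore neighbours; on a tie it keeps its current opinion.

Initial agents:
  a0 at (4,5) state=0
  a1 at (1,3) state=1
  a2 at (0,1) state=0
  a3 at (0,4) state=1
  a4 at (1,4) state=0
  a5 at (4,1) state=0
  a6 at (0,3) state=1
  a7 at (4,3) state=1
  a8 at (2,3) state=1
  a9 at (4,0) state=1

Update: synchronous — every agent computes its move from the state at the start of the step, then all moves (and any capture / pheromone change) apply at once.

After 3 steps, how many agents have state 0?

3

t=1: a0@(4,5):1 a1@(1,3):1 a2@(0,1):0 a3@(0,4):1 a4@(1,4):1 a5@(4,1):0 a6@(0,3):1 a7@(4,3):1 a8@(2,3):1 a9@(4,0):0
t=2: (unchanged — steady state)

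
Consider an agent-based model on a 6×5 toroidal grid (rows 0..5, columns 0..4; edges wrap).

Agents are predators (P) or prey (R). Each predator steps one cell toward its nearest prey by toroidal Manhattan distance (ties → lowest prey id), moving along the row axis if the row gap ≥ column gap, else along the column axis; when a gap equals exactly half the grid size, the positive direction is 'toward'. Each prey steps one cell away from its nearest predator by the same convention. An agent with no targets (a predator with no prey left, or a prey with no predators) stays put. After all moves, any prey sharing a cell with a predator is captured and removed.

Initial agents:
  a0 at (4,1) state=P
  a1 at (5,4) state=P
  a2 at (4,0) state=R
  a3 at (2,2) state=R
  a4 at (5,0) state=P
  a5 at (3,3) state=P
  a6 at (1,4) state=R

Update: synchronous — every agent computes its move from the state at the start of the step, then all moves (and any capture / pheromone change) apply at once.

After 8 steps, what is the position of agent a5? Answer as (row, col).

(3, 0)

t=1: a0@(4,0):P a1@(4,4):P a3@(1,2):R a4@(4,0):P a5@(2,3):P a6@(2,4):R
t=2: a0@(3,0):P a1@(3,4):P a3@(0,2):R a4@(3,0):P a5@(2,4):P a6@(2,0):R
t=3: a0@(2,0):P a1@(2,4):P a3@(5,2):R a4@(2,0):P a5@(2,0):P a6@(1,0):R
t=4: a0@(1,0):P a1@(1,4):P a3@(4,2):R a4@(1,0):P a5@(1,0):P a6@(0,0):R
t=5: a0@(0,0):P a1@(0,4):P a3@(3,2):R a4@(0,0):P a5@(0,0):P a6@(5,0):R
t=6: a0@(5,0):P a1@(5,4):P a3@(2,2):R a4@(5,0):P a5@(5,0):P a6@(4,0):R
t=7: a0@(4,0):P a1@(4,4):P a3@(1,2):R a4@(4,0):P a5@(4,0):P a6@(3,0):R
t=8: a0@(3,0):P a1@(3,4):P a3@(0,2):R a4@(3,0):P a5@(3,0):P a6@(2,0):R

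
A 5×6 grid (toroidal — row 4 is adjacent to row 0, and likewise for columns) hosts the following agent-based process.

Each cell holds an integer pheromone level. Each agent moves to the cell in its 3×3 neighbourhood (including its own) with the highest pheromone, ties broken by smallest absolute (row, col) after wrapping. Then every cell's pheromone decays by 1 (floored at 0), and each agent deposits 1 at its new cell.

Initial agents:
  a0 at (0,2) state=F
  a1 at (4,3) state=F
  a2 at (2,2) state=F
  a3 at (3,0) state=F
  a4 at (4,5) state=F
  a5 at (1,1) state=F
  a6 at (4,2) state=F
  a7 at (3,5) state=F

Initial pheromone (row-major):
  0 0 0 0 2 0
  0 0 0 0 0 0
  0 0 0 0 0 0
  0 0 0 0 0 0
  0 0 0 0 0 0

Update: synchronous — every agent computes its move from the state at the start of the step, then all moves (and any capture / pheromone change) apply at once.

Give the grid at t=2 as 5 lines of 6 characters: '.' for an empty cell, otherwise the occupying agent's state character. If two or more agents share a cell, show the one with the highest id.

.F..F.
......
F.....
......
......

t=1: a0@(0,1) a1@(0,4) a2@(1,1) a3@(2,0) a4@(0,4) a5@(0,0) a6@(0,1) a7@(2,0) | pheromone: 1 2 0 0 3 0 / 0 1 0 0 0 0 / 2 0 0 0 0 0 / 0 0 0 0 0 0 / 0 0 0 0 0 0
t=2: a0@(0,1) a1@(0,4) a2@(0,1) a3@(2,0) a4@(0,4) a5@(0,1) a6@(0,1) a7@(2,0) | pheromone: 0 5 0 0 4 0 / 0 0 0 0 0 0 / 3 0 0 0 0 0 / 0 0 0 0 0 0 / 0 0 0 0 0 0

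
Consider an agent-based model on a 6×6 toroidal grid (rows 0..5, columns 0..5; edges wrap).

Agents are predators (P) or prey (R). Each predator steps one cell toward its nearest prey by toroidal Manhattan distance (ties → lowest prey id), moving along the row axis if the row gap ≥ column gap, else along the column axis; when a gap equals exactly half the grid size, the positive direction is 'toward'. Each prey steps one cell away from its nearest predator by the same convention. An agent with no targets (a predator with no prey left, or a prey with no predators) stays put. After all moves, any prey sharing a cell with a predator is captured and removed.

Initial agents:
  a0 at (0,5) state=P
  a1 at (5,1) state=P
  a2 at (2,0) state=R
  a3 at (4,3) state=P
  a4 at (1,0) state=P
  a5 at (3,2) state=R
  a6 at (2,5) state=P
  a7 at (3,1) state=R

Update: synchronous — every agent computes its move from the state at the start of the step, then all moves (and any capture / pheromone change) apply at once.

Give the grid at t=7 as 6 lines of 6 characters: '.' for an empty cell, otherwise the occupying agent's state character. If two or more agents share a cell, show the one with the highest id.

P.....
....R.
......
......
......
R...PP

t=1: a0@(1,5):P a1@(4,1):P a2@(3,0):R a3@(3,3):P a4@(2,0):P a5@(2,2):R a6@(2,0):P a7@(2,1):R
t=2: a0@(2,5):P a1@(3,1):P a2@(4,0):R a3@(2,3):P a4@(3,0):P a5@(1,2):R a6@(3,0):P a7@(2,2):R
t=3: a0@(3,5):P a1@(4,1):P a2@(5,0):R a3@(2,2):P a4@(4,0):P a5@(0,2):R a6@(4,0):P a7@(2,1):R
t=4: a0@(4,5):P a1@(5,1):P a2@(0,0):R a3@(2,1):P a4@(5,0):P a5@(5,2):R a6@(5,0):P a7@(2,0):R
t=5: a0@(5,5):P a1@(5,2):P a2@(1,0):R a3@(2,0):P a4@(0,0):P a5@(5,3):R a6@(0,0):P a7@(2,5):R
t=6: a0@(5,4):P a1@(5,3):P a2@(0,0):R a3@(1,0):P a4@(1,0):P a6@(1,0):P a7@(2,4):R
t=7: a0@(5,5):P a1@(5,4):P a2@(5,0):R a3@(0,0):P a4@(0,0):P a6@(0,0):P a7@(1,4):R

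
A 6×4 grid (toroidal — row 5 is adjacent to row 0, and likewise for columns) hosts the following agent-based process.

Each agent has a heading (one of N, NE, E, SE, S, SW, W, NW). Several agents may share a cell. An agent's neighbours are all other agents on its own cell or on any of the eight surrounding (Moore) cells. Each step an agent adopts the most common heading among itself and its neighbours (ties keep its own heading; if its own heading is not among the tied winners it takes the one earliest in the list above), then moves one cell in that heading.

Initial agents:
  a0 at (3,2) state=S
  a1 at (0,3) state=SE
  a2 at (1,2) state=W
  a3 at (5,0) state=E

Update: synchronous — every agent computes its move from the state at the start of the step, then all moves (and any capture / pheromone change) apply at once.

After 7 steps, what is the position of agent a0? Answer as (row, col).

t=1: a0@(4,2):S a1@(1,0):SE a2@(1,1):W a3@(5,1):E
t=2: a0@(5,2):S a1@(2,1):SE a2@(1,0):W a3@(5,2):E
t=3: a0@(0,2):S a1@(3,2):SE a2@(1,3):W a3@(5,3):E
t=4: a0@(1,2):S a1@(4,3):SE a2@(1,2):W a3@(5,0):E
t=5: a0@(2,2):S a1@(5,0):SE a2@(1,1):W a3@(5,1):E
t=6: a0@(3,2):S a1@(0,1):SE a2@(1,0):W a3@(5,2):E
t=7: a0@(4,2):S a1@(1,2):SE a2@(1,3):W a3@(5,3):E

(4, 2)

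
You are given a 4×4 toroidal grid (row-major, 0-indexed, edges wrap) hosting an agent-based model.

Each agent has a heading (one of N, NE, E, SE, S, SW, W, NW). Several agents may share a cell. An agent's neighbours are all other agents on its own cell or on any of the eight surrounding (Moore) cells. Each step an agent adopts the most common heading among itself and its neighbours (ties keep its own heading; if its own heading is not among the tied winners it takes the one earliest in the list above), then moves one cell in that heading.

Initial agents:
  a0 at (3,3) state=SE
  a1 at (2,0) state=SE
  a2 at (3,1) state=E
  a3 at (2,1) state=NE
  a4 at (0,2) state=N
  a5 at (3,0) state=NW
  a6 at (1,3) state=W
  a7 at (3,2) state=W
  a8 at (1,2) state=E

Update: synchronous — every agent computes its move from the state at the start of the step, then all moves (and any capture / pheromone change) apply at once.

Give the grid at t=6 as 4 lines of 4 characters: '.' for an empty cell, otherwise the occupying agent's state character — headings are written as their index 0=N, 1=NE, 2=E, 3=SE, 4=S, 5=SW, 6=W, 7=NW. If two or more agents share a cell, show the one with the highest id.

2.3.
2332
...2
...2

t=1: a0@(0,0):SE a1@(3,1):SE a2@(3,2):E a3@(2,2):E a4@(0,3):E a5@(0,1):SE a6@(1,2):W a7@(3,1):W a8@(1,3):E
t=2: a0@(1,1):SE a1@(0,2):SE a2@(3,3):E a3@(2,3):E a4@(0,0):E a5@(1,2):SE a6@(1,3):E a7@(0,2):SE a8@(1,0):E
t=3: a0@(2,2):SE a1@(1,3):SE a2@(3,0):E a3@(2,0):E a4@(0,1):E a5@(2,3):SE a6@(1,0):E a7@(1,3):SE a8@(1,1):E
t=4: a0@(3,3):SE a1@(2,0):SE a2@(3,1):E a3@(2,1):E a4@(0,2):E a5@(3,0):SE a6@(1,1):E a7@(2,0):SE a8@(1,2):E
t=5: a0@(0,0):SE a1@(3,1):SE a2@(3,2):E a3@(2,2):E a4@(0,3):E a5@(0,1):SE a6@(1,2):E a7@(3,1):SE a8@(1,3):E
t=6: a0@(1,1):SE a1@(0,2):SE a2@(3,3):E a3@(2,3):E a4@(0,0):E a5@(1,2):SE a6@(1,3):E a7@(0,2):SE a8@(1,0):E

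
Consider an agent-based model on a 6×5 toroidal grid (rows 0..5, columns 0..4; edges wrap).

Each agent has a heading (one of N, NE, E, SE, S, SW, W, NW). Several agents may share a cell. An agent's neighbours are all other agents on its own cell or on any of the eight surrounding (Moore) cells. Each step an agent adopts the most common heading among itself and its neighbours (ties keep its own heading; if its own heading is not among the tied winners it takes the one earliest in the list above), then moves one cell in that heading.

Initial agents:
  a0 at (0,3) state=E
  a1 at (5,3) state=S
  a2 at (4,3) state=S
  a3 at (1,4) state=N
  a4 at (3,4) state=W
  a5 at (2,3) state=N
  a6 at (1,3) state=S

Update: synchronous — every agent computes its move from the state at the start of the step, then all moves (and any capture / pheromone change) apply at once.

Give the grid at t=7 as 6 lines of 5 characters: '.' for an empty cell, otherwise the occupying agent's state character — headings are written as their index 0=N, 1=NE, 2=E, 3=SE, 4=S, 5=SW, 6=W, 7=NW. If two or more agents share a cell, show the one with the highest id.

t=1: a0@(1,3):S a1@(0,3):S a2@(5,3):S a3@(0,4):N a4@(3,3):W a5@(1,3):N a6@(0,3):N
t=2: a0@(0,3):N a1@(1,3):S a2@(0,3):S a3@(5,4):N a4@(3,2):W a5@(0,3):N a6@(5,3):N
t=3: a0@(5,3):N a1@(2,3):S a2@(5,3):N a3@(4,4):N a4@(3,1):W a5@(5,3):N a6@(4,3):N
t=4: a0@(4,3):N a1@(3,3):S a2@(4,3):N a3@(3,4):N a4@(3,0):W a5@(4,3):N a6@(3,3):N
t=5: a0@(3,3):N a1@(2,3):N a2@(3,3):N a3@(2,4):N a4@(3,4):W a5@(3,3):N a6@(2,3):N
t=6: a0@(2,3):N a1@(1,3):N a2@(2,3):N a3@(1,4):N a4@(2,4):N a5@(2,3):N a6@(1,3):N
t=7: a0@(1,3):N a1@(0,3):N a2@(1,3):N a3@(0,4):N a4@(1,4):N a5@(1,3):N a6@(0,3):N

...00
...00
.....
.....
.....
.....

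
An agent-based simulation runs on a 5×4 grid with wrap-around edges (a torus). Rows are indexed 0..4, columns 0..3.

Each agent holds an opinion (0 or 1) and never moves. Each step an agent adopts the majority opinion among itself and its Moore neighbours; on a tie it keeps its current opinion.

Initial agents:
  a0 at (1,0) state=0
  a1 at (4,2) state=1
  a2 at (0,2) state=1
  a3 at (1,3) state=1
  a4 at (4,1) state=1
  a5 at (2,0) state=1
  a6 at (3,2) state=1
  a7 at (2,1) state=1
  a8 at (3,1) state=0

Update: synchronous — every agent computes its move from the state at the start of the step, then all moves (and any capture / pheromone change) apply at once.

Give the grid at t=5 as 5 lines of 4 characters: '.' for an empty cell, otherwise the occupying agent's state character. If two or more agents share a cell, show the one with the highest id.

..1.
1..1
11..
.11.
.11.

t=1: a0@(1,0):1 a1@(4,2):1 a2@(0,2):1 a3@(1,3):1 a4@(4,1):1 a5@(2,0):1 a6@(3,2):1 a7@(2,1):1 a8@(3,1):1
t=2: (unchanged — steady state)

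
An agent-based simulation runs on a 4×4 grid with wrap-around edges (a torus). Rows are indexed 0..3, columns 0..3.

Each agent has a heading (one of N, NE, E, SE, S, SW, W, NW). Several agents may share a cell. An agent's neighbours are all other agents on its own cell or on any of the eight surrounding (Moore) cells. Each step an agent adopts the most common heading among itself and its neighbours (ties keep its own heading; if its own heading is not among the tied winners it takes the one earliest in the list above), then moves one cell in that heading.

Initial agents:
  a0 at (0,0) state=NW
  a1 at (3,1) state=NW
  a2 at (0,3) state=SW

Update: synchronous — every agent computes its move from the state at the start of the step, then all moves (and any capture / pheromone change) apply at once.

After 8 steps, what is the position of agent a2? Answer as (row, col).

(0, 3)

t=1: a0@(3,3):NW a1@(2,0):NW a2@(1,2):SW
t=2: a0@(2,2):NW a1@(1,3):NW a2@(2,1):SW
t=3: a0@(1,1):NW a1@(0,2):NW a2@(3,0):SW
t=4: a0@(0,0):NW a1@(3,1):NW a2@(0,3):SW
t=5: a0@(3,3):NW a1@(2,0):NW a2@(1,2):SW
t=6: a0@(2,2):NW a1@(1,3):NW a2@(2,1):SW
t=7: a0@(1,1):NW a1@(0,2):NW a2@(3,0):SW
t=8: a0@(0,0):NW a1@(3,1):NW a2@(0,3):SW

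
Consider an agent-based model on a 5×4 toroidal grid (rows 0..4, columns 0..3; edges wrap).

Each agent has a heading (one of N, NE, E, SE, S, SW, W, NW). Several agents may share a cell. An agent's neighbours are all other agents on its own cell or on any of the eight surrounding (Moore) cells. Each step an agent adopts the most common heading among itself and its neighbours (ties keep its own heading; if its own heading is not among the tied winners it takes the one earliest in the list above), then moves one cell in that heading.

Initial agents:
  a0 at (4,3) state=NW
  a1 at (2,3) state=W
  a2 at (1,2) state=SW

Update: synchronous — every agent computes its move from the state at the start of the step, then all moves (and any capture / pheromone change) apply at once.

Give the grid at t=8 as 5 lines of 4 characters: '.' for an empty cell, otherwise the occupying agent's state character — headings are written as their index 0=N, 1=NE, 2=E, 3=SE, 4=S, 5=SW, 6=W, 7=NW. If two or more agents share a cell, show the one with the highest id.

t=1: a0@(3,2):NW a1@(2,2):W a2@(2,1):SW
t=2: a0@(2,1):NW a1@(2,1):W a2@(3,0):SW
t=3: a0@(1,0):NW a1@(2,0):W a2@(4,3):SW
t=4: a0@(0,3):NW a1@(2,3):W a2@(0,2):SW
t=5: a0@(4,2):NW a1@(2,2):W a2@(1,1):SW
t=6: a0@(3,1):NW a1@(2,1):W a2@(2,0):SW
t=7: a0@(2,0):NW a1@(2,0):W a2@(3,3):SW
t=8: a0@(1,3):NW a1@(2,3):W a2@(4,2):SW

....
...7
...6
....
..5.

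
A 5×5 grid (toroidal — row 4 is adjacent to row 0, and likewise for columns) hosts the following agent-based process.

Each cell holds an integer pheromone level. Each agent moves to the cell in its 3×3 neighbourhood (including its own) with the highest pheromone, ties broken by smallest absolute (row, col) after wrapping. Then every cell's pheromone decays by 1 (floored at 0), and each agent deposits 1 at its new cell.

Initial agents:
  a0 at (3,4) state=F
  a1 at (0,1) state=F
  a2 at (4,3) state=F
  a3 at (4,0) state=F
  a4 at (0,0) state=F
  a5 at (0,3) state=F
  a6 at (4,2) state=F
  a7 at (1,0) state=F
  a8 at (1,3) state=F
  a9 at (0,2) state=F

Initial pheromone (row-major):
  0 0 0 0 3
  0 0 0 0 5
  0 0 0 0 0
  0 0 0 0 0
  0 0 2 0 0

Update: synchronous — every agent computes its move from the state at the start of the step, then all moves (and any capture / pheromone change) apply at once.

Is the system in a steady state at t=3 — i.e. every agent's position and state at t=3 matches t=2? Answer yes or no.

yes

t=1: a0@(2,0) a1@(4,2) a2@(0,4) a3@(0,4) a4@(1,4) a5@(1,4) a6@(4,2) a7@(1,4) a8@(1,4) a9@(4,2) | pheromone: 0 0 0 0 4 / 0 0 0 0 8 / 1 0 0 0 0 / 0 0 0 0 0 / 0 0 4 0 0
t=2: a0@(1,4) a1@(4,2) a2@(1,4) a3@(1,4) a4@(1,4) a5@(1,4) a6@(4,2) a7@(1,4) a8@(1,4) a9@(4,2) | pheromone: 0 0 0 0 3 / 0 0 0 0 14 / 0 0 0 0 0 / 0 0 0 0 0 / 0 0 6 0 0
t=3: a0@(1,4) a1@(4,2) a2@(1,4) a3@(1,4) a4@(1,4) a5@(1,4) a6@(4,2) a7@(1,4) a8@(1,4) a9@(4,2) | pheromone: 0 0 0 0 2 / 0 0 0 0 20 / 0 0 0 0 0 / 0 0 0 0 0 / 0 0 8 0 0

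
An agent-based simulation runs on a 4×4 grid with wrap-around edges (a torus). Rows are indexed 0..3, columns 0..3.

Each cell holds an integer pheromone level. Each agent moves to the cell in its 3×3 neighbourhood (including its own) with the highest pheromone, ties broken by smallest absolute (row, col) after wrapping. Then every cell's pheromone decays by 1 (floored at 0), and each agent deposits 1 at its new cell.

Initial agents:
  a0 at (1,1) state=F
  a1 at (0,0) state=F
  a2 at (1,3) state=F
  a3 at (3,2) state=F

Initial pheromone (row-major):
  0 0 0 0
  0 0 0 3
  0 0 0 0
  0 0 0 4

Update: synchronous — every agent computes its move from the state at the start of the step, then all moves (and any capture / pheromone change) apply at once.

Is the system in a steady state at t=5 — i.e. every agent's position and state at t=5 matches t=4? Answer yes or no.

yes

t=1: a0@(0,0) a1@(3,3) a2@(1,3) a3@(3,3) | pheromone: 1 0 0 0 / 0 0 0 3 / 0 0 0 0 / 0 0 0 5
t=2: a0@(3,3) a1@(3,3) a2@(1,3) a3@(3,3) | pheromone: 0 0 0 0 / 0 0 0 3 / 0 0 0 0 / 0 0 0 7
t=3: a0@(3,3) a1@(3,3) a2@(1,3) a3@(3,3) | pheromone: 0 0 0 0 / 0 0 0 3 / 0 0 0 0 / 0 0 0 9
t=4: a0@(3,3) a1@(3,3) a2@(1,3) a3@(3,3) | pheromone: 0 0 0 0 / 0 0 0 3 / 0 0 0 0 / 0 0 0 11
t=5: a0@(3,3) a1@(3,3) a2@(1,3) a3@(3,3) | pheromone: 0 0 0 0 / 0 0 0 3 / 0 0 0 0 / 0 0 0 13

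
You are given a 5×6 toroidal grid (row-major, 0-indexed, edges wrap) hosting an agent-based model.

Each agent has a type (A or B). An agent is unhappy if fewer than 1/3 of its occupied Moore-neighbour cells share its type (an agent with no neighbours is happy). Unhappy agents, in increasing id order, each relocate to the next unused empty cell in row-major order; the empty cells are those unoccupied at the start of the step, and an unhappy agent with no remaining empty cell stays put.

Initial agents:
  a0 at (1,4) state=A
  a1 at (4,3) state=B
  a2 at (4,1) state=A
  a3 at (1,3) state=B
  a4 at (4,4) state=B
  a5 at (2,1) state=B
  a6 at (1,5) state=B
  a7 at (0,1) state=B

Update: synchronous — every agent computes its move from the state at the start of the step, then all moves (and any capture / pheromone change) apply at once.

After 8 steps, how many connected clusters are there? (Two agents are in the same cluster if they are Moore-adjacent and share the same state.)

2

t=1: a0@(0,0):A a1@(4,3):B a2@(0,2):A a3@(0,3):B a4@(4,4):B a5@(2,1):B a6@(0,4):B a7@(0,5):B
t=2: a0@(0,1):A a1@(4,3):B a2@(1,0):A a3@(0,3):B a4@(4,4):B a5@(2,1):B a6@(0,4):B a7@(0,5):B
t=3: a0@(0,1):A a1@(4,3):B a2@(1,0):A a3@(0,3):B a4@(4,4):B a5@(0,0):B a6@(0,4):B a7@(0,5):B
t=4: (unchanged — steady state)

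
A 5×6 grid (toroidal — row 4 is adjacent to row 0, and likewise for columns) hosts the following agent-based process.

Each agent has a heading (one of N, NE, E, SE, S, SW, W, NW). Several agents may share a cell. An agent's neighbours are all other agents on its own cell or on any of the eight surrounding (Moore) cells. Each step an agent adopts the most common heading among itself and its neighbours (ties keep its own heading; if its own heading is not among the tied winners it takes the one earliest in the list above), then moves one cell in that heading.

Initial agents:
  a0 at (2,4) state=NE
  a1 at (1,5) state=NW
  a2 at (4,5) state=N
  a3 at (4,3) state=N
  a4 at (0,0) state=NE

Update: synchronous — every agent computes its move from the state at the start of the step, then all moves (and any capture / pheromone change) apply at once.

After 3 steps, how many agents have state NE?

3

t=1: a0@(1,5):NE a1@(0,0):NE a2@(3,5):N a3@(3,3):N a4@(4,1):NE
t=2: a0@(0,0):NE a1@(4,1):NE a2@(2,5):N a3@(2,3):N a4@(3,2):NE
t=3: a0@(4,1):NE a1@(3,2):NE a2@(1,5):N a3@(1,3):N a4@(2,3):NE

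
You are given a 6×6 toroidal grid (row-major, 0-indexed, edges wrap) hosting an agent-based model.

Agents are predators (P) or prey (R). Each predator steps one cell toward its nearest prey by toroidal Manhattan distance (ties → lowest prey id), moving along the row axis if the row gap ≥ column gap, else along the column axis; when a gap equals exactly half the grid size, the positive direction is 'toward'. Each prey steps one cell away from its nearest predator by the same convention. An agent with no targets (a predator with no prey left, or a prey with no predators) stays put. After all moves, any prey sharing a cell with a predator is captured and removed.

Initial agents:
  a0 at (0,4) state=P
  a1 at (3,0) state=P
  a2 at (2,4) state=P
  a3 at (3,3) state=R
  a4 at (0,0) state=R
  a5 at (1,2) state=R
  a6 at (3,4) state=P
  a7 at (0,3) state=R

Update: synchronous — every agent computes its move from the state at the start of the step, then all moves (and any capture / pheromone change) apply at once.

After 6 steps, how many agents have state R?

0

t=1: a0@(0,3):P a1@(3,1):P a2@(3,4):P a3@(3,2):R a4@(0,1):R a5@(1,1):R a6@(3,3):P a7@(0,2):R
t=2: a0@(0,2):P a1@(3,2):P a2@(3,3):P a4@(0,0):R a5@(0,1):R a6@(3,2):P a7@(0,1):R
t=3: a0@(0,1):P a1@(4,2):P a2@(4,3):P a4@(0,5):R a5@(0,0):R a6@(4,2):P a7@(0,0):R
t=4: a0@(0,0):P a1@(5,2):P a2@(5,3):P a4@(0,4):R a5@(0,5):R a6@(5,2):P a7@(0,5):R
t=5: a0@(0,5):P a1@(5,3):P a2@(0,3):P a5@(0,4):R a6@(5,3):P a7@(0,4):R
t=6: a0@(0,4):P a1@(0,3):P a2@(0,4):P a6@(0,3):P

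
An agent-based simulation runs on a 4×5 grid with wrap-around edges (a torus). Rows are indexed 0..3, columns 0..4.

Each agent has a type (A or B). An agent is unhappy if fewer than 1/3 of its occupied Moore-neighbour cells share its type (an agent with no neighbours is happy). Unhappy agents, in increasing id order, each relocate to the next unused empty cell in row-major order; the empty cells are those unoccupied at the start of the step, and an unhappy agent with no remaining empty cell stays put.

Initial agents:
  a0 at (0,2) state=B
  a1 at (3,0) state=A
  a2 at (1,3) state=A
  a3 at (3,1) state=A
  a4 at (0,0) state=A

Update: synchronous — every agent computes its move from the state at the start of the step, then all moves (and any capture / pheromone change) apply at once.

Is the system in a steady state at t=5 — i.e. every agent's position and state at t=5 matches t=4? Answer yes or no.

no

t=1: a0@(0,1):B a1@(3,0):A a2@(0,3):A a3@(3,1):A a4@(0,0):A
t=2: a0@(0,2):B a1@(3,0):A a2@(0,3):A a3@(3,1):A a4@(0,0):A
t=3: a0@(0,1):B a1@(3,0):A a2@(0,4):A a3@(3,1):A a4@(0,0):A
t=4: a0@(0,2):B a1@(3,0):A a2@(0,4):A a3@(3,1):A a4@(0,0):A
t=5: a0@(0,1):B a1@(3,0):A a2@(0,4):A a3@(3,1):A a4@(0,0):A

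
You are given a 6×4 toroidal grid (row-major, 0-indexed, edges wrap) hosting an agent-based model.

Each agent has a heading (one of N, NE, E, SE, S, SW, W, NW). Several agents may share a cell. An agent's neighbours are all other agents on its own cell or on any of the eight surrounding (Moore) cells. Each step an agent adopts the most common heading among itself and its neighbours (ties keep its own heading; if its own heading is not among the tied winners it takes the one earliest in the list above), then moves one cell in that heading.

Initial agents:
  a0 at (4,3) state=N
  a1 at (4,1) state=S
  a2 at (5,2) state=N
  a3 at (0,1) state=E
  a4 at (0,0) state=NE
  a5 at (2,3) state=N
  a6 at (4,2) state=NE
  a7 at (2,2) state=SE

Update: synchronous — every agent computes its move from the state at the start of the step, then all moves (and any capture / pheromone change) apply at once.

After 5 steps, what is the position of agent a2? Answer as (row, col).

(0, 2)

t=1: a0@(3,3):N a1@(5,1):S a2@(4,2):N a3@(0,2):E a4@(5,1):NE a5@(1,3):N a6@(3,2):N a7@(3,3):SE
t=2: a0@(2,3):N a1@(0,1):S a2@(3,2):N a3@(0,3):E a4@(4,2):NE a5@(0,3):N a6@(2,2):N a7@(2,3):N
t=3: a0@(1,3):N a1@(1,1):S a2@(2,2):N a3@(0,0):E a4@(3,3):NE a5@(5,3):N a6@(1,2):N a7@(1,3):N
t=4: a0@(0,3):N a1@(0,1):N a2@(1,2):N a3@(5,0):N a4@(2,0):NE a5@(4,3):N a6@(0,2):N a7@(0,3):N
t=5: a0@(5,3):N a1@(5,1):N a2@(0,2):N a3@(4,0):N a4@(1,1):NE a5@(3,3):N a6@(5,2):N a7@(5,3):N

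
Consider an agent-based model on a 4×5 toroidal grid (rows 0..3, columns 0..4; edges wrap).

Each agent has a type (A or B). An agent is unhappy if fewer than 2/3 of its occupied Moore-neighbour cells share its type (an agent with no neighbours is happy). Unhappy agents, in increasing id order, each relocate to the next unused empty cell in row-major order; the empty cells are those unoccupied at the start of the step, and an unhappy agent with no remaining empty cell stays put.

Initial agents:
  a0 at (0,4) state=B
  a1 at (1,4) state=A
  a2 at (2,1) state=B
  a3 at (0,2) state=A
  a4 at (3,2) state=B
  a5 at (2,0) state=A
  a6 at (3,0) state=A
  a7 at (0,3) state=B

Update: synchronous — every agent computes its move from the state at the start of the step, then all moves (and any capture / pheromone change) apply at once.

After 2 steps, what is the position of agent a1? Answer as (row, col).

t=1: a0@(0,0):B a1@(0,1):A a2@(1,0):B a3@(1,1):A a4@(3,2):B a5@(2,0):A a6@(1,2):A a7@(1,3):B
t=2: a0@(0,2):B a1@(0,3):A a2@(0,4):B a3@(1,4):A a4@(2,1):B a5@(2,2):A a6@(1,2):A a7@(2,3):B

(0, 3)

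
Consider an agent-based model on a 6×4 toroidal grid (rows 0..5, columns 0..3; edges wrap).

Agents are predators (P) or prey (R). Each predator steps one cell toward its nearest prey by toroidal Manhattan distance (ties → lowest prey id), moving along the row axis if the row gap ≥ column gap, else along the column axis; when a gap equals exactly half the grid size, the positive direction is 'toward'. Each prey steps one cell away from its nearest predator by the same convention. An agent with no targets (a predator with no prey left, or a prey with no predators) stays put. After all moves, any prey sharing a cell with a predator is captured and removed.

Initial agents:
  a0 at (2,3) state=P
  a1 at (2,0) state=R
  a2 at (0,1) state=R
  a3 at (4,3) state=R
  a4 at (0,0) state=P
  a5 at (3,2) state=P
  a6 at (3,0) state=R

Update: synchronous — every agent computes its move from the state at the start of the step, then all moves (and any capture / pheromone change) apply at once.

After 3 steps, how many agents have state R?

t=1: a0@(2,0):P a1@(2,1):R a2@(0,2):R a3@(5,3):R a4@(0,1):P a5@(4,2):P a6@(4,0):R
t=2: a0@(2,1):P a1@(2,2):R a2@(0,3):R a3@(0,3):R a4@(0,2):P a5@(5,2):P a6@(5,0):R
t=3: a0@(2,2):P a1@(2,3):R a2@(0,0):R a3@(0,0):R a4@(0,3):P a5@(0,2):P a6@(5,3):R

4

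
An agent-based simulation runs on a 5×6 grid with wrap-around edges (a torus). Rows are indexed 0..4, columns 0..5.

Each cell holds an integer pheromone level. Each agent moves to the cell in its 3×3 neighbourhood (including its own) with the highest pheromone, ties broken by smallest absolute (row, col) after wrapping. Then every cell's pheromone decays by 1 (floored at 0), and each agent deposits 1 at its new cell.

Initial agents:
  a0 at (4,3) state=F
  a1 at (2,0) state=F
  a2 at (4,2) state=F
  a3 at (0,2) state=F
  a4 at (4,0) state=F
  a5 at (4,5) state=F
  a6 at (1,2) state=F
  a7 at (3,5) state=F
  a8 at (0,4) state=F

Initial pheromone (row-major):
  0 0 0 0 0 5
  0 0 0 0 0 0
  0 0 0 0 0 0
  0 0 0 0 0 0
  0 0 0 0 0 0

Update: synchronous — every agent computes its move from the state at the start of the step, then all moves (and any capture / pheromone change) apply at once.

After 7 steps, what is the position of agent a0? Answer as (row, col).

(0, 1)

t=1: a0@(0,2) a1@(1,0) a2@(0,1) a3@(0,1) a4@(0,5) a5@(0,5) a6@(0,1) a7@(2,0) a8@(0,5) | pheromone: 0 3 1 0 0 7 / 1 0 0 0 0 0 / 1 0 0 0 0 0 / 0 0 0 0 0 0 / 0 0 0 0 0 0
t=2: a0@(0,1) a1@(0,5) a2@(0,1) a3@(0,1) a4@(0,5) a5@(0,5) a6@(0,1) a7@(1,0) a8@(0,5) | pheromone: 0 6 0 0 0 10 / 1 0 0 0 0 0 / 0 0 0 0 0 0 / 0 0 0 0 0 0 / 0 0 0 0 0 0
t=3: a0@(0,1) a1@(0,5) a2@(0,1) a3@(0,1) a4@(0,5) a5@(0,5) a6@(0,1) a7@(0,5) a8@(0,5) | pheromone: 0 9 0 0 0 14 / 0 0 0 0 0 0 / 0 0 0 0 0 0 / 0 0 0 0 0 0 / 0 0 0 0 0 0
t=4: a0@(0,1) a1@(0,5) a2@(0,1) a3@(0,1) a4@(0,5) a5@(0,5) a6@(0,1) a7@(0,5) a8@(0,5) | pheromone: 0 12 0 0 0 18 / 0 0 0 0 0 0 / 0 0 0 0 0 0 / 0 0 0 0 0 0 / 0 0 0 0 0 0
t=5: a0@(0,1) a1@(0,5) a2@(0,1) a3@(0,1) a4@(0,5) a5@(0,5) a6@(0,1) a7@(0,5) a8@(0,5) | pheromone: 0 15 0 0 0 22 / 0 0 0 0 0 0 / 0 0 0 0 0 0 / 0 0 0 0 0 0 / 0 0 0 0 0 0
t=6: a0@(0,1) a1@(0,5) a2@(0,1) a3@(0,1) a4@(0,5) a5@(0,5) a6@(0,1) a7@(0,5) a8@(0,5) | pheromone: 0 18 0 0 0 26 / 0 0 0 0 0 0 / 0 0 0 0 0 0 / 0 0 0 0 0 0 / 0 0 0 0 0 0
t=7: a0@(0,1) a1@(0,5) a2@(0,1) a3@(0,1) a4@(0,5) a5@(0,5) a6@(0,1) a7@(0,5) a8@(0,5) | pheromone: 0 21 0 0 0 30 / 0 0 0 0 0 0 / 0 0 0 0 0 0 / 0 0 0 0 0 0 / 0 0 0 0 0 0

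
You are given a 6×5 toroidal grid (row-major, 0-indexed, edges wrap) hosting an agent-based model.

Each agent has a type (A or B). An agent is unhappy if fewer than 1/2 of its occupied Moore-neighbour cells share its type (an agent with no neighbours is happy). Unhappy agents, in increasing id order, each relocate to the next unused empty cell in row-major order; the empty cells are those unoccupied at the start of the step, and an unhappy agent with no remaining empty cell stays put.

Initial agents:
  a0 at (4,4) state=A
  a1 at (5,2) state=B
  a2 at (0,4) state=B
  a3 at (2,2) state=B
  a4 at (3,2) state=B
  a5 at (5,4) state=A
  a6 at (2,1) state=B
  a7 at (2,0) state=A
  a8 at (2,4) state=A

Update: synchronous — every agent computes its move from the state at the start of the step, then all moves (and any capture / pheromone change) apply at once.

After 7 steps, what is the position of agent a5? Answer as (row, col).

t=1: a0@(4,4):A a1@(5,2):B a2@(0,0):B a3@(2,2):B a4@(3,2):B a5@(5,4):A a6@(2,1):B a7@(2,0):A a8@(2,4):A
t=2: a0@(4,4):A a1@(5,2):B a2@(0,1):B a3@(2,2):B a4@(3,2):B a5@(5,4):A a6@(2,1):B a7@(2,0):A a8@(2,4):A
t=3: (unchanged — steady state)

(5, 4)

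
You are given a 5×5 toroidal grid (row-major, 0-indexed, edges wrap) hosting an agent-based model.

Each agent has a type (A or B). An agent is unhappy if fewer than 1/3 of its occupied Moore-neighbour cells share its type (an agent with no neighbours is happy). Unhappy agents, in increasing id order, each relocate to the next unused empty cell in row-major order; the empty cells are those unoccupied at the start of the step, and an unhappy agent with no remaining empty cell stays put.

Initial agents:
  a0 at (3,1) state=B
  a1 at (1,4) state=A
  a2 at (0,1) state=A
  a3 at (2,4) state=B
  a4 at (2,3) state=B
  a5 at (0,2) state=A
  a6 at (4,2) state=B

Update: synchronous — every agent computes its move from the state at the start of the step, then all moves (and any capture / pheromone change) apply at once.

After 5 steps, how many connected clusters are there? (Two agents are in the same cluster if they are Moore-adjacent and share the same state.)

t=1: a0@(3,1):B a1@(0,0):A a2@(0,1):A a3@(2,4):B a4@(2,3):B a5@(0,2):A a6@(4,2):B
t=2: (unchanged — steady state)

3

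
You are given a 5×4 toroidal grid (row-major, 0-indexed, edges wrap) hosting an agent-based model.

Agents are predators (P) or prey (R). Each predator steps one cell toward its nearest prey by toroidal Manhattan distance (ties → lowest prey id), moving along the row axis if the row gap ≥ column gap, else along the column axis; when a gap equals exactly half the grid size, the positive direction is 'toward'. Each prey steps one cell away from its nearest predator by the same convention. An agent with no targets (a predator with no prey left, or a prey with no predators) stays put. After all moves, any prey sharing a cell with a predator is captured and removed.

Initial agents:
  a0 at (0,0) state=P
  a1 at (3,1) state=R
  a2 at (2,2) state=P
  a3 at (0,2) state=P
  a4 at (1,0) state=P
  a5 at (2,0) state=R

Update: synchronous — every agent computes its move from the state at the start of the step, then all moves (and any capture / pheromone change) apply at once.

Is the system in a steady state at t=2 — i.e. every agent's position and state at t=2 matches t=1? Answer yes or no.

t=1: a0@(1,0):P a1@(4,1):R a2@(3,2):P a3@(4,2):P a4@(2,0):P a5@(3,0):R
t=2: a0@(2,0):P a1@(4,0):R a2@(4,2):P a3@(4,1):P a4@(3,0):P a5@(4,0):R

no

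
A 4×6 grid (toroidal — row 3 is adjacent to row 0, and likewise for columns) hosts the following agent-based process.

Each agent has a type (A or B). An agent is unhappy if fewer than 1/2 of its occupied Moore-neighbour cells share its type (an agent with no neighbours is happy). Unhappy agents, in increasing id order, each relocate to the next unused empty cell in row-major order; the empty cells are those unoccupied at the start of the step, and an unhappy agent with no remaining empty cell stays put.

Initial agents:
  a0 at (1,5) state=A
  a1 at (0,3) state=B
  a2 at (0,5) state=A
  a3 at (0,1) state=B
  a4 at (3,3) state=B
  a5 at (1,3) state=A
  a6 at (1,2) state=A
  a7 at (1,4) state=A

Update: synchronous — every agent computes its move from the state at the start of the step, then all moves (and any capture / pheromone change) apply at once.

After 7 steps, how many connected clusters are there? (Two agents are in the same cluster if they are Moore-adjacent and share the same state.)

t=1: a0@(1,5):A a1@(0,0):B a2@(0,5):A a3@(0,2):B a4@(3,3):B a5@(1,3):A a6@(0,4):A a7@(1,4):A
t=2: a0@(1,5):A a1@(0,1):B a2@(0,5):A a3@(0,2):B a4@(3,3):B a5@(1,3):A a6@(0,4):A a7@(1,4):A
t=3: (unchanged — steady state)

2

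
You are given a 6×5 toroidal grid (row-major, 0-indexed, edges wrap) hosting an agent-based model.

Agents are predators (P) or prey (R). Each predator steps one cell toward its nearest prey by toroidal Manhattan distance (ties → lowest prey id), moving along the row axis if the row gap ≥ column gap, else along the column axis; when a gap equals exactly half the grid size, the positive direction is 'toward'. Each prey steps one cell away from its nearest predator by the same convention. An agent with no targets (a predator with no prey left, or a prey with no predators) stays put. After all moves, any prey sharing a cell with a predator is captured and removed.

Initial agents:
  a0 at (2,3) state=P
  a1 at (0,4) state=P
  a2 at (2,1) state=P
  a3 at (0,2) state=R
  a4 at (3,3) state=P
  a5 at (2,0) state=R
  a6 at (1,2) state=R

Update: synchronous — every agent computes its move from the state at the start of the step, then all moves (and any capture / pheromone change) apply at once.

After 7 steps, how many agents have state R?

t=1: a0@(2,4):P a1@(0,3):P a2@(2,0):P a3@(0,1):R a4@(3,4):P a6@(0,2):R
t=2: a0@(1,4):P a1@(0,2):P a2@(1,0):P a3@(0,0):R a4@(4,4):P a6@(0,1):R
t=3: a0@(0,4):P a1@(0,1):P a2@(0,0):P a3@(5,0):R a4@(5,4):P
t=4: a0@(5,4):P a1@(5,1):P a2@(5,0):P a3@(4,0):R a4@(5,0):P
t=5: a0@(4,4):P a1@(4,1):P a2@(4,0):P a3@(3,0):R a4@(4,0):P
t=6: a0@(3,4):P a1@(3,1):P a2@(3,0):P a3@(2,0):R a4@(3,0):P
t=7: a0@(2,4):P a1@(2,1):P a2@(2,0):P a3@(1,0):R a4@(2,0):P

1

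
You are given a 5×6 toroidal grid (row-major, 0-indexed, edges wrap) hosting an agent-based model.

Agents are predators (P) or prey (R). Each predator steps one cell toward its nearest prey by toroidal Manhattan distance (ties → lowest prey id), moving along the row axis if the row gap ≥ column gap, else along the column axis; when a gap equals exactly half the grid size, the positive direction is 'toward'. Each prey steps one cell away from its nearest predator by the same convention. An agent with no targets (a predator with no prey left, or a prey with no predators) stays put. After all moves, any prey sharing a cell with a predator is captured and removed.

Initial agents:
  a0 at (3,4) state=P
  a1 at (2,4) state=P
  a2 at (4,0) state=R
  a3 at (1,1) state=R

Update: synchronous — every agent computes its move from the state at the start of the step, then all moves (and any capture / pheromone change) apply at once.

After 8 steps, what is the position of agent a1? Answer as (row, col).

(0, 1)

t=1: a0@(3,5):P a1@(3,4):P a2@(4,1):R a3@(1,0):R
t=2: a0@(3,0):P a1@(3,5):P a2@(4,2):R a3@(0,0):R
t=3: a0@(4,0):P a1@(4,5):P a2@(4,3):R a3@(1,0):R
t=4: a0@(0,0):P a1@(4,4):P a2@(4,2):R a3@(2,0):R
t=5: a0@(1,0):P a1@(4,3):P a2@(4,1):R a3@(3,0):R
t=6: a0@(2,0):P a1@(4,2):P a2@(4,0):R a3@(4,0):R
t=7: a0@(3,0):P a1@(4,1):P a2@(0,0):R a3@(0,0):R
t=8: a0@(4,0):P a1@(0,1):P a2@(1,0):R a3@(1,0):R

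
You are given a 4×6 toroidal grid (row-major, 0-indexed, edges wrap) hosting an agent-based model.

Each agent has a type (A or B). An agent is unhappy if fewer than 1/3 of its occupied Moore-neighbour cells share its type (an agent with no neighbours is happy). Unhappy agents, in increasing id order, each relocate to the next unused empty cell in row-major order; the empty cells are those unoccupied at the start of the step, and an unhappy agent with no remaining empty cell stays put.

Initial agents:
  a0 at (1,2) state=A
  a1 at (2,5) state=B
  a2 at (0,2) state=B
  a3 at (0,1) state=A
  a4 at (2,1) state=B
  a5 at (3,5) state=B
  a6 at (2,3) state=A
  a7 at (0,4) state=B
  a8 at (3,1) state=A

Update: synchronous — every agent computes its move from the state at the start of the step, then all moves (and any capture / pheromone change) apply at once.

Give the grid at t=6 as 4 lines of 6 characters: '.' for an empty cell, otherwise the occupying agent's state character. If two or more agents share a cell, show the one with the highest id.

t=1: a0@(1,2):A a1@(2,5):B a2@(0,0):B a3@(0,1):A a4@(0,3):B a5@(3,5):B a6@(2,3):A a7@(0,4):B a8@(3,1):A
t=2: (unchanged — steady state)

BA.BB.
..A...
...A.B
.A...B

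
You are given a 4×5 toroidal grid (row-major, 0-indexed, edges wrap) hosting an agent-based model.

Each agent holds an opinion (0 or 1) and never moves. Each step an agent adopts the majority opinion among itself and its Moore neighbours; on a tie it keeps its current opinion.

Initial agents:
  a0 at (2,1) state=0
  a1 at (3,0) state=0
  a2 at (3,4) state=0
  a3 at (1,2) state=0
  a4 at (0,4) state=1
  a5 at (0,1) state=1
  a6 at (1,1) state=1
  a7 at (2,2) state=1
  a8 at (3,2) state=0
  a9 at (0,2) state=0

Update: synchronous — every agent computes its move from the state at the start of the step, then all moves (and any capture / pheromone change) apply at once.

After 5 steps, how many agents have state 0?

t=1: a0@(2,1):0 a1@(3,0):0 a2@(3,4):0 a3@(1,2):0 a4@(0,4):0 a5@(0,1):0 a6@(1,1):1 a7@(2,2):0 a8@(3,2):0 a9@(0,2):0
t=2: a0@(2,1):0 a1@(3,0):0 a2@(3,4):0 a3@(1,2):0 a4@(0,4):0 a5@(0,1):0 a6@(1,1):0 a7@(2,2):0 a8@(3,2):0 a9@(0,2):0
t=3: (unchanged — steady state)

10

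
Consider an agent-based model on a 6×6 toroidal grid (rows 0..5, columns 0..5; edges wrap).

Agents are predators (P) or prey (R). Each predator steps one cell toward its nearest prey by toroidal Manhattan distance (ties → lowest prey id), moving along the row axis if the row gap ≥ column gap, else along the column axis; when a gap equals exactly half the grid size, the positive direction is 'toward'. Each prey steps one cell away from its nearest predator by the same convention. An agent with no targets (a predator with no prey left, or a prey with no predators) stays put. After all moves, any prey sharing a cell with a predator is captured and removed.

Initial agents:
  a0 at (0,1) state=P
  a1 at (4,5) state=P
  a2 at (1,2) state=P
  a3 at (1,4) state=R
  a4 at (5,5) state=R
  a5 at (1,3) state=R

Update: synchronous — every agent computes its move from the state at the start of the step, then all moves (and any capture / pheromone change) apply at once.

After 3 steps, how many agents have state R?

3

t=1: a0@(0,0):P a1@(5,5):P a2@(1,3):P a3@(1,5):R a4@(0,5):R a5@(1,4):R
t=2: a0@(0,5):P a1@(0,5):P a2@(1,4):P a3@(2,5):R a4@(0,4):R a5@(1,5):R
t=3: a0@(0,4):P a1@(0,4):P a2@(0,4):P a3@(3,5):R a4@(0,3):R a5@(2,5):R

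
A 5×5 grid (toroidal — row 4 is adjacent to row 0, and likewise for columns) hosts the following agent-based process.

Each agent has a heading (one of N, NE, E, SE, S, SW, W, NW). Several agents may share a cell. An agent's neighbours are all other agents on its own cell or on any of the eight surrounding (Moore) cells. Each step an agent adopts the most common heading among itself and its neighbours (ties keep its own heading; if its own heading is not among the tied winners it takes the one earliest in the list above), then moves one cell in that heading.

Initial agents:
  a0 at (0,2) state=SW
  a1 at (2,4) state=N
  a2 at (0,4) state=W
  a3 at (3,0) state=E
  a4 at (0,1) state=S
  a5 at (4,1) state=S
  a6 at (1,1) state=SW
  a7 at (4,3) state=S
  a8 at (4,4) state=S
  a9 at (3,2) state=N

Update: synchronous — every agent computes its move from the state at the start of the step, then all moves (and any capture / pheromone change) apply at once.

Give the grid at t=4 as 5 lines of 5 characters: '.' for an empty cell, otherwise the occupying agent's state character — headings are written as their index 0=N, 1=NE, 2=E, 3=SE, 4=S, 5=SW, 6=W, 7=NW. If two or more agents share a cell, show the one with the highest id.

t=1: a0@(1,2):S a1@(1,4):N a2@(1,4):S a3@(4,0):S a4@(1,1):S a5@(0,1):S a6@(2,0):SW a7@(0,3):S a8@(0,4):S a9@(4,2):S
t=2: a0@(2,2):S a1@(2,4):S a2@(2,4):S a3@(0,0):S a4@(2,1):S a5@(1,1):S a6@(3,0):S a7@(1,3):S a8@(1,4):S a9@(0,2):S
t=3: a0@(3,2):S a1@(3,4):S a2@(3,4):S a3@(1,0):S a4@(3,1):S a5@(2,1):S a6@(4,0):S a7@(2,3):S a8@(2,4):S a9@(1,2):S
t=4: a0@(4,2):S a1@(4,4):S a2@(4,4):S a3@(2,0):S a4@(4,1):S a5@(3,1):S a6@(0,0):S a7@(3,3):S a8@(3,4):S a9@(2,2):S

4....
.....
4.4..
.4.44
.44.4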